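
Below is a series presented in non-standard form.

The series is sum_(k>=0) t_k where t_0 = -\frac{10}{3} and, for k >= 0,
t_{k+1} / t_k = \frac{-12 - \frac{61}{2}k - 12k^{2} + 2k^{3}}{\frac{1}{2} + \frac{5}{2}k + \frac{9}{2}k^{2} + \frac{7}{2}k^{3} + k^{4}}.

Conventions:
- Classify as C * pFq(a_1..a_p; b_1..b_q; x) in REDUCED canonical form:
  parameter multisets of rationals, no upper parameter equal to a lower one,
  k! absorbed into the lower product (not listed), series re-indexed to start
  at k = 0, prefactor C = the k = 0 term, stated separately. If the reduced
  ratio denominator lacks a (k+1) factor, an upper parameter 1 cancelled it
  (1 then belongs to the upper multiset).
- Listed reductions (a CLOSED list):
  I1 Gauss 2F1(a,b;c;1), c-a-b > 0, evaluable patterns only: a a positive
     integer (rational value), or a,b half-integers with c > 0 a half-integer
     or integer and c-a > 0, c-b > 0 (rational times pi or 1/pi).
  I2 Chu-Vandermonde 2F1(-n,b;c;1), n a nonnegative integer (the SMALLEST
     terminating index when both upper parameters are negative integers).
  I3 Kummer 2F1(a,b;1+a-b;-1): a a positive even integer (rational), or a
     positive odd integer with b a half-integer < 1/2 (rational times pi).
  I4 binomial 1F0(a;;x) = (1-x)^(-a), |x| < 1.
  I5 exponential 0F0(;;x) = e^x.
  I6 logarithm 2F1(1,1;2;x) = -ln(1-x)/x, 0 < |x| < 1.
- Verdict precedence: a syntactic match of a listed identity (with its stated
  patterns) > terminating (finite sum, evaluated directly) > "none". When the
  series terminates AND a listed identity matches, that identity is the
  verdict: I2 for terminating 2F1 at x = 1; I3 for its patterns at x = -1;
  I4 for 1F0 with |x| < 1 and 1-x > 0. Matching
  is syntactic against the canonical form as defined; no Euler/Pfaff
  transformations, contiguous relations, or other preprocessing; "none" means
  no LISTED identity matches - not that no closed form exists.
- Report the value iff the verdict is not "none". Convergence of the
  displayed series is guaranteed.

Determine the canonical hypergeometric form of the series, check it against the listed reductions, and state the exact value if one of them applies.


x = 2 here; the reduced form reads 2F2, upper {-8, \frac{3}{2}}, lower {1, 1}, C = -\frac{10}{3}. Verdict: terminating. With -8 upstairs the series is a 9-term polynomial sum; evaluated term by term. Sum: \frac{44503}{57344}.

Key observation: with t_0 = -\frac{10}{3}, factor the ratio over Q (prefactor -10/3): negated roots = parameters.
Term ratio: r(k) = 2 * (k-8) (k+\frac{3}{2}) / [(k+1) (k+1) (k+1)] - poly over poly, x = 2 from leading terms; C = -\frac{10}{3} at k = 0.


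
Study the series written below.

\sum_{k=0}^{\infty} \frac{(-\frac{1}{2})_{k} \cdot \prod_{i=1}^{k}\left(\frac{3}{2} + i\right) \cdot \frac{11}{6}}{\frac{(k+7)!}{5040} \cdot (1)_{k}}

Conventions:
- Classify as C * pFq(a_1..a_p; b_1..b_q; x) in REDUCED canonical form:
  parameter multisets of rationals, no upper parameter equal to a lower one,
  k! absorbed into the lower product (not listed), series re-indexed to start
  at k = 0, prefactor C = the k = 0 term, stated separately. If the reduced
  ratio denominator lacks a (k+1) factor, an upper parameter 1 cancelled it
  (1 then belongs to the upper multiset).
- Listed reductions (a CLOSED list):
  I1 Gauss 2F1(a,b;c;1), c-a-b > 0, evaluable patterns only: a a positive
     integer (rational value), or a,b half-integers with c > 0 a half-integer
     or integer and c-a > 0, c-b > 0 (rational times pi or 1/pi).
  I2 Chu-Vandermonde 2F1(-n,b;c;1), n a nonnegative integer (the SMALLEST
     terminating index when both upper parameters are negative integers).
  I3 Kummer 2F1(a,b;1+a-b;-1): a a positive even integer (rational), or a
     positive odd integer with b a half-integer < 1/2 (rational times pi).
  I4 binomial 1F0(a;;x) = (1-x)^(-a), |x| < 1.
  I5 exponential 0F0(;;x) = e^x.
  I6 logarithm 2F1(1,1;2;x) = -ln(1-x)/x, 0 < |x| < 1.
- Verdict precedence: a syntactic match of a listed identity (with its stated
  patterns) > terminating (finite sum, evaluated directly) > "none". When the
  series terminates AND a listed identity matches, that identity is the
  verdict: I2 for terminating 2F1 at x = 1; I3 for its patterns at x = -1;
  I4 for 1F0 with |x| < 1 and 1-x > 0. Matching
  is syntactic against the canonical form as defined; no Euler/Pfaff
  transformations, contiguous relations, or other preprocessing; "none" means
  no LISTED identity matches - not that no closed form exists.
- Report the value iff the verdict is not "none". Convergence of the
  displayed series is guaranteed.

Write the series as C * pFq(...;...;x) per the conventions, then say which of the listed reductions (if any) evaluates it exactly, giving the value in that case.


x = 1 here; the reduced form reads 2F1, upper {-\frac{1}{2}, \frac{5}{2}}, lower {8}, C = \frac{11}{6}. Verdict: this is the half-integer Gauss pattern (I1) (x = 1; upper {-\frac{1}{2}, \frac{5}{2}} half-integers, c = 8 in the evaluable pattern). Sum: \frac{524288}{110565} / \pi.

Structural cue: t_0 being \frac{11}{6}, (1)_k (C = 11/6) is k! itself.
Consecutive-term ratio: r(k) = 1 * (k-\frac{1}{2}) (k+\frac{5}{2}) / [(k+8) (k+1)] - rational in k. x = 1; t_0 = \frac{11}{6}; negate the roots.


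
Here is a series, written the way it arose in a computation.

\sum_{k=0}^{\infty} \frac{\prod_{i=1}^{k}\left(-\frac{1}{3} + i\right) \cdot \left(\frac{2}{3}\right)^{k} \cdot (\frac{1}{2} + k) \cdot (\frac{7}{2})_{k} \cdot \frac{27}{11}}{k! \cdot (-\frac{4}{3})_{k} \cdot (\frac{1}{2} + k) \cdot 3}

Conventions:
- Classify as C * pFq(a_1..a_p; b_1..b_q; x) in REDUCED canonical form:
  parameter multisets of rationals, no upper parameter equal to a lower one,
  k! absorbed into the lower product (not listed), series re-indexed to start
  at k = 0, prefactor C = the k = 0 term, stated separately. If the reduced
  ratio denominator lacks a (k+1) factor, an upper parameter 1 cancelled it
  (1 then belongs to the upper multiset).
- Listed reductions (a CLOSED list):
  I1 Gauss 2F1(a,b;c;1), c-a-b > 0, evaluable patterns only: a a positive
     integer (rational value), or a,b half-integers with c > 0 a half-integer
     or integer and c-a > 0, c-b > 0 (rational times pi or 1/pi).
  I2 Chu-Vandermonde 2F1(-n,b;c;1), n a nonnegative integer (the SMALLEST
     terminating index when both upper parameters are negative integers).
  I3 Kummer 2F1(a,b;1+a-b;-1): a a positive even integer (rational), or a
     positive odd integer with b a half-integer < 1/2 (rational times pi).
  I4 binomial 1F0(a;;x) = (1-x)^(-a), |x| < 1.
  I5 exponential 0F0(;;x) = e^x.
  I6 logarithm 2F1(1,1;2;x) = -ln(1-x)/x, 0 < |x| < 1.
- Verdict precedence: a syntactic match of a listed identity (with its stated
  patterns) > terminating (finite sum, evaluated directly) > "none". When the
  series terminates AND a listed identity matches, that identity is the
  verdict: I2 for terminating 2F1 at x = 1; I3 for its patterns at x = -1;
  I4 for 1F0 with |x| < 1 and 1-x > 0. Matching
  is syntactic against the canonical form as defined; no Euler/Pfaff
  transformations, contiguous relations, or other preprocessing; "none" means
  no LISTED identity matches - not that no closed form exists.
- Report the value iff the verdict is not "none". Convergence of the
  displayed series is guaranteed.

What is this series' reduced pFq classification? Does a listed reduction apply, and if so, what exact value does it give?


Prefactor \frac{9}{11}, argument \frac{2}{3}: 2F1 with upper {\frac{2}{3}, \frac{7}{2}} over lower {-\frac{4}{3}}. Verdict: none - this 2F1 at x = \frac{2}{3} matches no listed pattern, and upper {\frac{2}{3}, \frac{7}{2}} holds no stopper.

First insight: t_0 being \frac{9}{11}, the constant factors (C = 9/11, x = 2/3) combine into one prefactor.
Term ratio: r(k) = \frac{2}{3} * (k+\frac{2}{3}) (k+\frac{7}{2}) / [(k-\frac{4}{3}) (k+1)] - rational; roots negated = parameters, x = \frac{2}{3}, C = \frac{9}{11}.


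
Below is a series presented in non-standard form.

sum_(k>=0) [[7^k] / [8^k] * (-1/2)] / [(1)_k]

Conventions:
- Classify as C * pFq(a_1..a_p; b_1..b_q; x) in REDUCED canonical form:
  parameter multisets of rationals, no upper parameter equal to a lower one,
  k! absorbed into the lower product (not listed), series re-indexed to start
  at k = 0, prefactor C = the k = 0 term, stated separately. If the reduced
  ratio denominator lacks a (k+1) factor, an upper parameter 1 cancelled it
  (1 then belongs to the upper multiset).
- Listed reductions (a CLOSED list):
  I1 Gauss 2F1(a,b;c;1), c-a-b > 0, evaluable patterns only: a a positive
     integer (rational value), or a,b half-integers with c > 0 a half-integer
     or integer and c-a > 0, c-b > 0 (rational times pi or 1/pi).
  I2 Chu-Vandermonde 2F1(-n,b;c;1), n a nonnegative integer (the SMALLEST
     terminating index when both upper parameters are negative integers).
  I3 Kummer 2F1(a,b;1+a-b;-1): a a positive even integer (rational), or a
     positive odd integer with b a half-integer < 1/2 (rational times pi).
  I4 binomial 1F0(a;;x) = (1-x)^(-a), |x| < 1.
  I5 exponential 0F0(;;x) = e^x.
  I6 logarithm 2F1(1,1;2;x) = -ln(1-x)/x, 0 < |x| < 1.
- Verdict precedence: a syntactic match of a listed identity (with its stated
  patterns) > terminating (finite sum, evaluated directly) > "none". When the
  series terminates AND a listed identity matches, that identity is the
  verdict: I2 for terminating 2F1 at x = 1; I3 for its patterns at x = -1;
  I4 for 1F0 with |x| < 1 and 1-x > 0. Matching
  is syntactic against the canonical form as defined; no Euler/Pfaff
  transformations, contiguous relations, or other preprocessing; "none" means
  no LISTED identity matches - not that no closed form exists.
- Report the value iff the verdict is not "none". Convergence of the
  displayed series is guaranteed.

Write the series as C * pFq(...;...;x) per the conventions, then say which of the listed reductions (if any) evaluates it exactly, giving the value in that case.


Reduced: x = 7/8, 0F0, upper = {-}, lower = {-}, C = -1/2. Verdict: the I5 exponential reduction fires (the 0F0 exponential series at x = 7/8). Its exact value is (-1/2) * e^(7/8).

Structural cue: from the first term -1/2: the two geometric factors (C = -1/2) combine into one argument.
Term ratio: r(k) = (7/8) * 1 / [(k+1)] - rational; roots negated = parameters, x = (7/8), C = -1/2.


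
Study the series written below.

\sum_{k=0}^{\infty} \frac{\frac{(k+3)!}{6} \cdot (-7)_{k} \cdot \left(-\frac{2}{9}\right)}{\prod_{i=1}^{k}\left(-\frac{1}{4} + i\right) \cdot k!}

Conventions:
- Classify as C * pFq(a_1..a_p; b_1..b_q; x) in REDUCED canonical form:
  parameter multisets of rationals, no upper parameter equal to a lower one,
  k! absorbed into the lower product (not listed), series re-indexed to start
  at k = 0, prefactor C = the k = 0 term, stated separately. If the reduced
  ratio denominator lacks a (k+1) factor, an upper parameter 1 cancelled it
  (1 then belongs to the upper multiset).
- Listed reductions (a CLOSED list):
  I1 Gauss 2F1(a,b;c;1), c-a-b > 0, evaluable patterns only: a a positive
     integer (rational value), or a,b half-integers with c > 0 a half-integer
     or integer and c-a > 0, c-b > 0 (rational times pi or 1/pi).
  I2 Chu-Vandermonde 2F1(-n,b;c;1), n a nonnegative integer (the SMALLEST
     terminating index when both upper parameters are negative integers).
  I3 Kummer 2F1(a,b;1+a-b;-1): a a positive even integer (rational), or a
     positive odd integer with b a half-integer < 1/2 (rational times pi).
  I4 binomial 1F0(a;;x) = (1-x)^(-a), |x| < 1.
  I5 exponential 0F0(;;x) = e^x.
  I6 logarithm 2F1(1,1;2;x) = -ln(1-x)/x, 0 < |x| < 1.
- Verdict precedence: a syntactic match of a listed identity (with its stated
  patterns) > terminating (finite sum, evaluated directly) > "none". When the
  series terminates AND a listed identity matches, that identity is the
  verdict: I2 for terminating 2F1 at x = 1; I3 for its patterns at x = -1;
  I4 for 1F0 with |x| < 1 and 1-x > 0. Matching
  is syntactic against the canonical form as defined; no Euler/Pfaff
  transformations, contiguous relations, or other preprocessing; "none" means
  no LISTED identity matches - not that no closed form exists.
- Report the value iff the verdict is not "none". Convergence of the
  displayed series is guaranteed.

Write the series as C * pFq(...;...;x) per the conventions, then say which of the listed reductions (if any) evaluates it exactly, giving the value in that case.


Classification (C = -\frac{2}{9}): 2F1 with upper {-7, 4}, lower {\frac{3}{4}}, argument x = 1. Verdict: Vandermonde's identity (I2) fires (terminating 2F1 at x = 1 with n = 7, b = 4, c = \frac{3}{4}). Sum: -\frac{26}{35397}.

Key observation: t_0 = -\frac{2}{9} here, and the lower running product (C = -2/9) is a rising factorial.
Ratio: r(k) = 1 * (k-7) (k+4) / [(k+\frac{3}{4}) (k+1)] - rational in k, leading ratio 1; with t_0 = -\frac{2}{9}, classification follows.


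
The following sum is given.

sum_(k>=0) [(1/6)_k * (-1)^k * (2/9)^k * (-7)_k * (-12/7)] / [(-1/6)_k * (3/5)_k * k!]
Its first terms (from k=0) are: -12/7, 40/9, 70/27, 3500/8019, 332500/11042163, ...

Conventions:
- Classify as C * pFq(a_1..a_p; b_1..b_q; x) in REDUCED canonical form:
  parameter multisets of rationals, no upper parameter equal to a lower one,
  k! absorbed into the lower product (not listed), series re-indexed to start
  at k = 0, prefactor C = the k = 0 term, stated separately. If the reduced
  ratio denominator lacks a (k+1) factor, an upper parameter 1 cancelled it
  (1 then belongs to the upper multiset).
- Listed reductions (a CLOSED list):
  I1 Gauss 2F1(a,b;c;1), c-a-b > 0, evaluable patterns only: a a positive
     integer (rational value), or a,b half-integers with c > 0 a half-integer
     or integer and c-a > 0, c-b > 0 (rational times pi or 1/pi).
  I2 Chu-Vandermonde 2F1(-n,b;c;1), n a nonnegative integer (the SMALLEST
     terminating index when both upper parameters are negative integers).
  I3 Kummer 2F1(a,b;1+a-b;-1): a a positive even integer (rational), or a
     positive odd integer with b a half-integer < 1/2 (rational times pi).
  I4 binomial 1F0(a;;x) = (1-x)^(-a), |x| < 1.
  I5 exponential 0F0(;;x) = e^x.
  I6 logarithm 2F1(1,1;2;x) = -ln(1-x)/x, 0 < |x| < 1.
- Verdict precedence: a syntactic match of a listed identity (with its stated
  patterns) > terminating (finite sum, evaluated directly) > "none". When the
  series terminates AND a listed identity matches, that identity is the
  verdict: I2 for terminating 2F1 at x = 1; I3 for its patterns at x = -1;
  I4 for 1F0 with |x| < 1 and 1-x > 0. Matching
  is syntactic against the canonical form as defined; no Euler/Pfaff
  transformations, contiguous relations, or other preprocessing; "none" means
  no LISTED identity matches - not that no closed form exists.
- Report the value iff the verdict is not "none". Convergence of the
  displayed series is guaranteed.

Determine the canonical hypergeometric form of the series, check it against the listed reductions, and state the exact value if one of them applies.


With C = -12/7: the canonical form is 2F2(-7, 1/6; -1/6, 3/5; -2/9). Verdict: terminating (-7 upstairs). 8 nonzero terms in all; added directly. Hence: 1156233623211210526/199684967476082319.

Key observation: t_0 = -12/7 here, and the (-1)^k factor (prefactor -12/7) folds into the argument's sign.
Adjacent-term ratio: r(k) = (-2/9) * (k-7) (k+1/6) / [(k-1/6) (k+3/5) (k+1)] - rational in k. x = (-2/9); t_0 = -12/7; negate the roots.


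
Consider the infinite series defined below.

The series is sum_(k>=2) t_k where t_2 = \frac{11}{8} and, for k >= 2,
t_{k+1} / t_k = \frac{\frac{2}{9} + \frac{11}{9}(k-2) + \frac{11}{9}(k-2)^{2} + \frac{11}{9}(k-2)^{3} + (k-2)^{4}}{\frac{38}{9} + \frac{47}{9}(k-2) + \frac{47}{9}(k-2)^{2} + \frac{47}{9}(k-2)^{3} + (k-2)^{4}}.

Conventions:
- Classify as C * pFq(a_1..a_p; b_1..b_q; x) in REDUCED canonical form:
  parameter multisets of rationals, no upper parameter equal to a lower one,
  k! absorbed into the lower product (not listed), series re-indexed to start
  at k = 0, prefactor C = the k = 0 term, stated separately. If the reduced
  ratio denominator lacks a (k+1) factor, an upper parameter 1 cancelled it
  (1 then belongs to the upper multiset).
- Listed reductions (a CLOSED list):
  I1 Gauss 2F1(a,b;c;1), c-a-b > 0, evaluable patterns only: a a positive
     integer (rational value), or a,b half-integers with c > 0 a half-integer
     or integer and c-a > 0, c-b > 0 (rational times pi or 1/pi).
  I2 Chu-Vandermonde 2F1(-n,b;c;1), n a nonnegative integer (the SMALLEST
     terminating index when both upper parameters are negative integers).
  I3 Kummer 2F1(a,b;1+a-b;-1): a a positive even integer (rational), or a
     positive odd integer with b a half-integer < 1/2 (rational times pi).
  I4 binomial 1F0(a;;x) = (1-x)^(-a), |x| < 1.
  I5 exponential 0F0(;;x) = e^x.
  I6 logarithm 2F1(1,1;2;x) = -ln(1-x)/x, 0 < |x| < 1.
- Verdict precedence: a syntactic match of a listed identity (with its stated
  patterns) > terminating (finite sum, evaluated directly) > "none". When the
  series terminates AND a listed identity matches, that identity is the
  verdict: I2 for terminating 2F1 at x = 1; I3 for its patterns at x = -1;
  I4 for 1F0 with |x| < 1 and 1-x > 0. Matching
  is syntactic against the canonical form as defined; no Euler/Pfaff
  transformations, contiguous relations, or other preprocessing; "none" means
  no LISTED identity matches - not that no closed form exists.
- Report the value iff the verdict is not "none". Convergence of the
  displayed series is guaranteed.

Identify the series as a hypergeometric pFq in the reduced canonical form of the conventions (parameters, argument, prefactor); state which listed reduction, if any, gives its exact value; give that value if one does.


The series (x = 1) is 2F1: upper {\frac{2}{9}, 1}, lower {\frac{38}{9}}, prefactor \frac{11}{8}. Verdict at x = 1: Gauss's theorem (I1) matches (x = 1: the Gamma ratio telescopes since c-a-b = 3 > 0 and a = 1 in Z>0). Value: \frac{319}{216}.

Structural cue: x = 1 and cancel k^2 + 1 from the displayed ratio first; then C = 11/8, x = 1.
Adjacent-term ratio: r(k) = 1 * (k+\frac{2}{9}) (k+1) / [(k+\frac{38}{9}) (k+1)] - rational in k. x = 1; t_0 = \frac{11}{8}; negate the roots.


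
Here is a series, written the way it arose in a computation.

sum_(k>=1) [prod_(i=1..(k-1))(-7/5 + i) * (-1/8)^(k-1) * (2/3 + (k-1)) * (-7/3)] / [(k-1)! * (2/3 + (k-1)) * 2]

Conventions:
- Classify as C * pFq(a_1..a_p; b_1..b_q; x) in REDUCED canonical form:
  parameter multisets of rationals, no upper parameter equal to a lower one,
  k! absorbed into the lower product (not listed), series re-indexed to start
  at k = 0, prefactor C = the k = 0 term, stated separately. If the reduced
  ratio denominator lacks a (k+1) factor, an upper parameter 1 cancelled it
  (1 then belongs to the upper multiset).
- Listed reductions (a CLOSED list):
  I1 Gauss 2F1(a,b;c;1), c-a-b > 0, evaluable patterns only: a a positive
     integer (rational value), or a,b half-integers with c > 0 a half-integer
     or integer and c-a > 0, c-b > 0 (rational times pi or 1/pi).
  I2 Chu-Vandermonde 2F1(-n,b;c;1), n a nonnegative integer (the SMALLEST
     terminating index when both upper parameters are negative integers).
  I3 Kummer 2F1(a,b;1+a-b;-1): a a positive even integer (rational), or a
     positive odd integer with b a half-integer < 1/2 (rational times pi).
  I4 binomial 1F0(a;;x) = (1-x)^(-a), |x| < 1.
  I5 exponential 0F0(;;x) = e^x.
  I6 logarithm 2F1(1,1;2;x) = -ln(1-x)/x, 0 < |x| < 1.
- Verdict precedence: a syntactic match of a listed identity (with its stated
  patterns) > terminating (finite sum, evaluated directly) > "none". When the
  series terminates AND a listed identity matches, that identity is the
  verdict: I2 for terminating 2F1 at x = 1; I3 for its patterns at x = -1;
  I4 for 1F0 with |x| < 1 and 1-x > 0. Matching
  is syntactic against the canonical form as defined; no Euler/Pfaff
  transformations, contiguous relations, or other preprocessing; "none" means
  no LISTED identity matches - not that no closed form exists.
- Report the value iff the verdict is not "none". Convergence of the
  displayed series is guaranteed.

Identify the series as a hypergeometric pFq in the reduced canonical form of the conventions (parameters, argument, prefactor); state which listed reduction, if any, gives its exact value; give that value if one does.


Structural cue: t_0 being -7/6, the running product (C = -7/6, x = -1/8) telescopes to a rising factorial.
Ratio: r(k) = (-1/8) * (k-2/5) / [(k+1)] - rational in k. x = (-1/8); t_0 = -7/6; negate the roots.

Reduced: x = -1/8, 1F0, upper = {-2/5}, lower = {-}, C = -7/6. Verdict: the binomial series (I4) fires (the 1F0 binomial series: exponent 2/5, x = -1/8). Sum: (-7/6) * (9/8)^(2/5).


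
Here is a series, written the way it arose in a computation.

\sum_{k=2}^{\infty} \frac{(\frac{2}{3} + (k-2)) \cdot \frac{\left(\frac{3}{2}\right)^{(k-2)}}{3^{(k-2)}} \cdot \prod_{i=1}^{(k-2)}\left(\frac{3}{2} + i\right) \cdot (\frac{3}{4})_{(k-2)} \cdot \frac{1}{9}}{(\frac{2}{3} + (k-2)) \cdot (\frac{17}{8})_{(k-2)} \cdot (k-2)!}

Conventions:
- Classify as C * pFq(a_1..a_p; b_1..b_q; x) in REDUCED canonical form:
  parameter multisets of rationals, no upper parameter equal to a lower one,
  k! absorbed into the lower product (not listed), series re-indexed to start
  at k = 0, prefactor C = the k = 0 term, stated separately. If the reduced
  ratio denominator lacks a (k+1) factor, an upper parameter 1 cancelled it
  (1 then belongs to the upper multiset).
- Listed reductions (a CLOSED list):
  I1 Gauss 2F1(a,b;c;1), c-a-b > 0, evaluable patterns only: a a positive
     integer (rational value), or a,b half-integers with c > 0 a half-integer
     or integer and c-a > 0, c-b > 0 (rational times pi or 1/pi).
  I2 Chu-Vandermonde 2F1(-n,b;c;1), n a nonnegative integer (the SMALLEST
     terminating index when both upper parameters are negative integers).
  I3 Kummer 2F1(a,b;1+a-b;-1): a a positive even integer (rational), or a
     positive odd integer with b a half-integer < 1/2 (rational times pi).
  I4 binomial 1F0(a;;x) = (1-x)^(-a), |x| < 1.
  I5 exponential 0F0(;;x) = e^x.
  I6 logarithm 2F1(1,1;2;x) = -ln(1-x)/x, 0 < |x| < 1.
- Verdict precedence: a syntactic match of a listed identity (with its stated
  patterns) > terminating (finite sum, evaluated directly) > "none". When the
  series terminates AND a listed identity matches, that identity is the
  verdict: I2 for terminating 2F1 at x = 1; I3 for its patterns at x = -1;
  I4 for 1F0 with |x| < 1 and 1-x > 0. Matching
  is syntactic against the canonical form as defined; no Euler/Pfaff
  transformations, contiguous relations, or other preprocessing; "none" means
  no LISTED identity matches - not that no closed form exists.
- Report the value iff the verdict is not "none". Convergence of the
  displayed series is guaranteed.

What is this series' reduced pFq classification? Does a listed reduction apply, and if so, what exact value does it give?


Classification (C = \frac{1}{9}): 2F1 with upper {\frac{3}{4}, \frac{5}{2}}, lower {\frac{17}{8}}, argument x = \frac{1}{2}. Verdict: none - this 2F1 at x = \frac{1}{2} matches no listed pattern, and upper {\frac{3}{4}, \frac{5}{2}} holds no stopper.

Key observation: from the first term \frac{1}{9}: the two k-th powers (C = 1/9, x = 1/2) combine into one argument.
Consecutive-term ratio: r(k) = \frac{1}{2} * (k+\frac{3}{4}) (k+\frac{5}{2}) / [(k+\frac{17}{8}) (k+1)] ; factor over Q: parameters, x = \frac{1}{2}, and C = \frac{1}{9}.


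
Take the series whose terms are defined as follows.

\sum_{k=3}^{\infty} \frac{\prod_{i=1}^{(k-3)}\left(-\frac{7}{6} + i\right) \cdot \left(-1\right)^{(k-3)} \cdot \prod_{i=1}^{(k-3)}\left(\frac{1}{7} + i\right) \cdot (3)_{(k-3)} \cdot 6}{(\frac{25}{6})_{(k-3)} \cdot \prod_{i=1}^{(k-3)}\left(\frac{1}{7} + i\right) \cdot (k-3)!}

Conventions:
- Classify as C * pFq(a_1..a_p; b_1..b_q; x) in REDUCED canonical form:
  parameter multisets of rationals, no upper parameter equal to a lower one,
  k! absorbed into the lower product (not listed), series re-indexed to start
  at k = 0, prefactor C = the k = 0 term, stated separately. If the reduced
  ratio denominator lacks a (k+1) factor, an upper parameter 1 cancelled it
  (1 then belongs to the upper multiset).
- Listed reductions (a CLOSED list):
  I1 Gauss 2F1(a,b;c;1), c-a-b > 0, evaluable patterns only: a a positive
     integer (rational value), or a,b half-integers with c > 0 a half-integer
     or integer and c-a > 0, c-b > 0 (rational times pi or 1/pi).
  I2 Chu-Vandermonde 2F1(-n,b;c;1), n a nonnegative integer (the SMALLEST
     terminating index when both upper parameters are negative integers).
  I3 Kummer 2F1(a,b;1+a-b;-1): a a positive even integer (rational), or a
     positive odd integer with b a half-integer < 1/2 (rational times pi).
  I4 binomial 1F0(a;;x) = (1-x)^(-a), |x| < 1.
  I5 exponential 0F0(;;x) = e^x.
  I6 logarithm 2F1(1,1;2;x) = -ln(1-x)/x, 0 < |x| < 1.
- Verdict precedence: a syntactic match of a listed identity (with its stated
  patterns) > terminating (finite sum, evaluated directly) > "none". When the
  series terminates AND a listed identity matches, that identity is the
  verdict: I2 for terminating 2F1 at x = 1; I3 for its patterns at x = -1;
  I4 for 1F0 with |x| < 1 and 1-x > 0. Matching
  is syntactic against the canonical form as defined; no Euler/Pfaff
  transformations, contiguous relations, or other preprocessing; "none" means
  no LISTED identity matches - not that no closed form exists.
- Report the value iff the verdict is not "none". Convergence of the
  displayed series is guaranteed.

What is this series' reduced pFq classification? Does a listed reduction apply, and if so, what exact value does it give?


Key observation: t_0 being 6, the running product (C = 6) telescopes to a rising factorial.
Step ratio: r(k) = -1 * (k-\frac{1}{6}) (k+3) / [(k+\frac{25}{6}) (k+1)] - rational; roots negated = parameters, x = -1, C = 6.

Classification (C = 6): 2F1 with upper {-\frac{1}{6}, 3}, lower {\frac{25}{6}}, argument x = -1. Verdict: none here - no I1-I6 shape fits x = -1 with lower {\frac{25}{6}}.


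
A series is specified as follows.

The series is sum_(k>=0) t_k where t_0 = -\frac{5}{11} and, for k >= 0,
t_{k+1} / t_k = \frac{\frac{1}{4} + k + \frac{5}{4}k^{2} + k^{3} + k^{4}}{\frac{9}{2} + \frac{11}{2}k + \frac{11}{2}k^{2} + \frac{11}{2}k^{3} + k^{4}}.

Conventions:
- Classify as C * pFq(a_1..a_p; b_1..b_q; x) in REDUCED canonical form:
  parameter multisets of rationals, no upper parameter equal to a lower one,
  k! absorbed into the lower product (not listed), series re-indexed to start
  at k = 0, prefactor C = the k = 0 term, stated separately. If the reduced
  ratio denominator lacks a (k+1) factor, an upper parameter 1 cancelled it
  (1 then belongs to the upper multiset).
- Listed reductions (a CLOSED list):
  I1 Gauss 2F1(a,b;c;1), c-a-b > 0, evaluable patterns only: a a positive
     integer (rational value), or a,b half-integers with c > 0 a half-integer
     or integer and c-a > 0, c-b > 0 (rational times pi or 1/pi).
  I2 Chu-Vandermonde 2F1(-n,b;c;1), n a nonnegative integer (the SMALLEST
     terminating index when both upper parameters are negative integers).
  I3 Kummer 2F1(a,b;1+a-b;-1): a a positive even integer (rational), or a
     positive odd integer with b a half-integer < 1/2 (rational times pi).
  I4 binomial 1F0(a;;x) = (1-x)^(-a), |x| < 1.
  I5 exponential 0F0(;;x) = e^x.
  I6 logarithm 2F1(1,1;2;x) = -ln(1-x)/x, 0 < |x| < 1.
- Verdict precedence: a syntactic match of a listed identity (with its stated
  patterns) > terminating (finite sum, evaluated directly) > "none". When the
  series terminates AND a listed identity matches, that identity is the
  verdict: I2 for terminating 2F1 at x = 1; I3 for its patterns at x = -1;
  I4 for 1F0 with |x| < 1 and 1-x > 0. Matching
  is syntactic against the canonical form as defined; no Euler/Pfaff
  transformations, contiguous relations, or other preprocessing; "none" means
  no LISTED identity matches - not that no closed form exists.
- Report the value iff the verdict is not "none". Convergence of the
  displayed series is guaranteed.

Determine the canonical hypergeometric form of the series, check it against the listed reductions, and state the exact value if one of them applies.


Reduced: x = 1, 2F1, upper = {\frac{1}{2}, \frac{1}{2}}, lower = {\frac{9}{2}}, C = -\frac{5}{11}. Verdict: this is the half-integer Gauss pattern (I1) (x = 1; upper {\frac{1}{2}, \frac{1}{2}} half-integers, c = \frac{9}{2} in the evaluable pattern). Its exact value is \left(-\frac{875}{5632}\right) \cdot \pi.

Key observation: t_0 being -\frac{5}{11}, the ratio is unreduced: k^2 + 1 divides both sides (prefactor -5/11).
Adjacent-term ratio: r(k) = 1 * (k+\frac{1}{2}) (k+\frac{1}{2}) / [(k+\frac{9}{2}) (k+1)] ; factor over Q: parameters, x = 1, and C = -\frac{5}{11}.


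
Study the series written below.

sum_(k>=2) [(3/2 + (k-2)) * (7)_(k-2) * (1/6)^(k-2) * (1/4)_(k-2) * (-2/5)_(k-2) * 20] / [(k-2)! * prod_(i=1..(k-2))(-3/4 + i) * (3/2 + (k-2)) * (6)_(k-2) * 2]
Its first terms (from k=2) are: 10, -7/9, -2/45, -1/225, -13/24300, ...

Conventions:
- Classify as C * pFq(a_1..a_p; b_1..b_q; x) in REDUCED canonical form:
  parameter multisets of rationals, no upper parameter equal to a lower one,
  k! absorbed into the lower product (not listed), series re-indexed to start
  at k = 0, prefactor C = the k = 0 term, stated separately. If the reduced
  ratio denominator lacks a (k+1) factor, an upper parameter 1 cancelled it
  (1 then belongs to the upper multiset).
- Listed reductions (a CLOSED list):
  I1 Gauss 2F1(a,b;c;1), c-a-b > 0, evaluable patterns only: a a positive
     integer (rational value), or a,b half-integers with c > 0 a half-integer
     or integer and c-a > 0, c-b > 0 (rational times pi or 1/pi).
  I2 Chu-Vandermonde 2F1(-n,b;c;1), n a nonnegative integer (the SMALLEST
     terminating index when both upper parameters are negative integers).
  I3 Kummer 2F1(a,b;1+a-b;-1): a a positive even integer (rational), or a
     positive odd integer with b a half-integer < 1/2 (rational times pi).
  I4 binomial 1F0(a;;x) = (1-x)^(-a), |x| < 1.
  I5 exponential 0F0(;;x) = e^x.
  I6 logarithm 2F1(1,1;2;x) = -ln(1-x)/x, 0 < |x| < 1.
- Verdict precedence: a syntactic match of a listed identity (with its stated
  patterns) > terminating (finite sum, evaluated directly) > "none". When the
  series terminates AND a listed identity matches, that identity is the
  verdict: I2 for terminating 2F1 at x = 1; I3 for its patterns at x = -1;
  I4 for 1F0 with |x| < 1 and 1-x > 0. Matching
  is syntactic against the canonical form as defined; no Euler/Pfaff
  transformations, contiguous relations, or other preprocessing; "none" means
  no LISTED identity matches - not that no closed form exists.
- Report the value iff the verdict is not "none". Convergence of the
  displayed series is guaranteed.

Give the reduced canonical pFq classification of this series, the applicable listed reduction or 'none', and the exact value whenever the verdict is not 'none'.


Prefactor 10, argument 1/6: 2F1 with upper {-2/5, 7} over lower {6}. Verdict: none here - no I1-I6 shape fits x = 1/6 with lower {6}.

Key step: with t_0 = 10, the parameter 1/4 appears in both the upper and lower lists and cancels (alongside the other common factor).
Ratio: r(k) = (1/6) * (k-2/5) (k+7) / [(k+6) (k+1)] ; factor over Q: parameters, x = (1/6), and C = 10.


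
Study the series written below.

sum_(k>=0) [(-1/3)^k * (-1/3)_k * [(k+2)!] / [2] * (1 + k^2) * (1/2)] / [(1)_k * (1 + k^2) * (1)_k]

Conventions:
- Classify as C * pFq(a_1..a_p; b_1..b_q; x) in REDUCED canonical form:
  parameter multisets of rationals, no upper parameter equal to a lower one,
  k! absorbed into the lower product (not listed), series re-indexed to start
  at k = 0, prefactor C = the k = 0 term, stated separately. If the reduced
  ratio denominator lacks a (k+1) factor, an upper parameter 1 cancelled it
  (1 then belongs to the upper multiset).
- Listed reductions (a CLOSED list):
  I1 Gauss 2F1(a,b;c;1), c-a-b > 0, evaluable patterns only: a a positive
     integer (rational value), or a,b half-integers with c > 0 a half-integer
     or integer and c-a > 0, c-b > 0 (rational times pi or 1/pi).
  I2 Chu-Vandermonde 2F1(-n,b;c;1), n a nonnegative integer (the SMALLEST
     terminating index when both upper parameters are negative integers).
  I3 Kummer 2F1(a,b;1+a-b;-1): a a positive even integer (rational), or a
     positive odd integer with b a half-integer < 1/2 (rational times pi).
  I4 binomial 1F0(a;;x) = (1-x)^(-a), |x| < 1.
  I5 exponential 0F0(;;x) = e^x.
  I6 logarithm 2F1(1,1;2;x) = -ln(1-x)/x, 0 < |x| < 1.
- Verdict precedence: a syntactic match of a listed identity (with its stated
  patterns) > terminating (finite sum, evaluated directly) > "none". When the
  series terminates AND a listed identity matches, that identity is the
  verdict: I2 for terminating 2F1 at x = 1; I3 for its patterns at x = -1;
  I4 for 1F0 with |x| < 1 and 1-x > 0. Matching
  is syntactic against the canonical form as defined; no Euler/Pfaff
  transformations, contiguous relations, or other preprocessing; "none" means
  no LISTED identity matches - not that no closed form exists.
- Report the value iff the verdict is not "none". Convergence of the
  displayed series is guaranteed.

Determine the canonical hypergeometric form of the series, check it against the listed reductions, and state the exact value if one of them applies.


First insight: with t_0 = 1/2, striking the common factor k^2 + 1 reduces the term (C = 1/2).
Consecutive-term ratio: r(k) = (-1/3) * (k-1/3) (k+3) / [(k+1) (k+1)] - rational in k, leading ratio (-1/3); with t_0 = 1/2, classification follows.

At argument -1/3: a 2F1 with upper {-1/3, 3}, lower {1}, scaled by C = 1/2. Verdict: none here - no I1-I6 shape fits x = -1/3 with lower {1}.


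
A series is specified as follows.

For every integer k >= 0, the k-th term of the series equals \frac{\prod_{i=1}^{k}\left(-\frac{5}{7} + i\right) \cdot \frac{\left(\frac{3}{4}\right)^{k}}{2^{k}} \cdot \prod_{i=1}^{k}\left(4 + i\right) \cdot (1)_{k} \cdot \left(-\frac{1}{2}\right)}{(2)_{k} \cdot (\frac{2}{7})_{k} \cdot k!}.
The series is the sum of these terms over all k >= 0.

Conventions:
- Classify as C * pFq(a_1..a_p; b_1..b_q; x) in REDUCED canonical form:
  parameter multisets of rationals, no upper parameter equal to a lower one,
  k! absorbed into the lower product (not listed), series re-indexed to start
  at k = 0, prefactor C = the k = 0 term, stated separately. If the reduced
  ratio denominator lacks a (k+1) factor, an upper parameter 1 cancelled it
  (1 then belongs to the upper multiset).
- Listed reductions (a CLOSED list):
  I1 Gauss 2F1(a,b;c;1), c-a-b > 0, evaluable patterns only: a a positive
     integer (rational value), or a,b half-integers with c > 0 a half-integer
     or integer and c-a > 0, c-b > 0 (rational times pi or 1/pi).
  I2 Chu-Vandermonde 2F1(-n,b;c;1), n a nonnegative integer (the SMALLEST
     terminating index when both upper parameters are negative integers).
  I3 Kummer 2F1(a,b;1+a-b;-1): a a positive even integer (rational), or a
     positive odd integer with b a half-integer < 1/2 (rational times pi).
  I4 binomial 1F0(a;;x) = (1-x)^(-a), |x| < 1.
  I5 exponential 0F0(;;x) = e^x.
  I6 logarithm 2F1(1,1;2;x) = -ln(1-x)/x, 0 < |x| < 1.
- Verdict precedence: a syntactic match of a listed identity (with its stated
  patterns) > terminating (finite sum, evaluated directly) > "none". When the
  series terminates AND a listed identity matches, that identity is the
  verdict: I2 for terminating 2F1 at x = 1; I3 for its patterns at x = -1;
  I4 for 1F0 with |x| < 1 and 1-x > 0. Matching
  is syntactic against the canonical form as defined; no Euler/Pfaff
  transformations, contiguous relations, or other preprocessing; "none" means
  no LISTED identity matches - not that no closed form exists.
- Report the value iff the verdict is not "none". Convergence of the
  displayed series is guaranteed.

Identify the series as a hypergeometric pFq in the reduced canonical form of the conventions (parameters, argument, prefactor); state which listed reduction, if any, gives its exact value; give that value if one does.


With C = -\frac{1}{2}: the canonical form is 2F1(1, 5; 2; \frac{3}{8}). Verdict: none (x = \frac{3}{8}): each listed identity misses the multisets {1, 5} ; {2}.

The tell: x = \frac{3}{8} and the parameter 2/7 appears in both the upper and lower lists and cancels.
Step ratio: r(k) = \frac{3}{8} * (k+1) (k+5) / [(k+2) (k+1)] - rational in k, leading ratio \frac{3}{8}; with t_0 = -\frac{1}{2}, classification follows.


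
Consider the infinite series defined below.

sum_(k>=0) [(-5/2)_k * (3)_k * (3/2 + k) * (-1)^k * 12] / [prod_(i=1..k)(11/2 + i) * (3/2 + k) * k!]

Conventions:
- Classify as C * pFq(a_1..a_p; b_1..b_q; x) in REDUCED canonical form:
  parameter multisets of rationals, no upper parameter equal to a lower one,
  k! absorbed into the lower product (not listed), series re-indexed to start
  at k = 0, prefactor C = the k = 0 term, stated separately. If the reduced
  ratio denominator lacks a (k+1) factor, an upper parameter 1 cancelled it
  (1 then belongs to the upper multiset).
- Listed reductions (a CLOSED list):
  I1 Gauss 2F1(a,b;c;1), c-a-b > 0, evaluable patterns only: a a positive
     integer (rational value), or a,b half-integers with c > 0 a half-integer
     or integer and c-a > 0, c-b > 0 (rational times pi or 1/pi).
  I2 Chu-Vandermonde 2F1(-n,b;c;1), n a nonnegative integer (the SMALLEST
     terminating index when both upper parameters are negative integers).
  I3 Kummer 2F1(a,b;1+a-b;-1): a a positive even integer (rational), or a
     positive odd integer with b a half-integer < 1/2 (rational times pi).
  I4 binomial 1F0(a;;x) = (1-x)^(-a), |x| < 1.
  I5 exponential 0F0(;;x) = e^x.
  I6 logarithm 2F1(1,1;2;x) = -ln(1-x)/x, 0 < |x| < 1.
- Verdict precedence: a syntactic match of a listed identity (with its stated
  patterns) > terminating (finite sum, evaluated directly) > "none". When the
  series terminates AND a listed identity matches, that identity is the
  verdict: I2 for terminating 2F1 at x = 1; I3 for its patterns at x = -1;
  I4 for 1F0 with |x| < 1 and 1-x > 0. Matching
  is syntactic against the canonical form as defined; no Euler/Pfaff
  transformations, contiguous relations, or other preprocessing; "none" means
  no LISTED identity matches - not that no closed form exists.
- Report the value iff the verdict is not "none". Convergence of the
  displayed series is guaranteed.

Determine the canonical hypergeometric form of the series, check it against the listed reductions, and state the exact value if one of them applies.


x = -1 here; the reduced form reads 2F1, upper {-5/2, 3}, lower {13/2}, C = 12. Verdict at x = -1: Kummer's theorem (I3) matches (x = -1; c = 13/2 equals 1+a-b for upper {-5/2, 3}: listed pattern). Exact value: (10395/1024) * pi.

Key observation: x = (-1) and the lower running product (C = 12, x = -1) is a rising factorial.
Ratio: r(k) = (-1) * (k-5/2) (k+3) / [(k+13/2) (k+1)] - rational in k. x = (-1); t_0 = 12; negate the roots.


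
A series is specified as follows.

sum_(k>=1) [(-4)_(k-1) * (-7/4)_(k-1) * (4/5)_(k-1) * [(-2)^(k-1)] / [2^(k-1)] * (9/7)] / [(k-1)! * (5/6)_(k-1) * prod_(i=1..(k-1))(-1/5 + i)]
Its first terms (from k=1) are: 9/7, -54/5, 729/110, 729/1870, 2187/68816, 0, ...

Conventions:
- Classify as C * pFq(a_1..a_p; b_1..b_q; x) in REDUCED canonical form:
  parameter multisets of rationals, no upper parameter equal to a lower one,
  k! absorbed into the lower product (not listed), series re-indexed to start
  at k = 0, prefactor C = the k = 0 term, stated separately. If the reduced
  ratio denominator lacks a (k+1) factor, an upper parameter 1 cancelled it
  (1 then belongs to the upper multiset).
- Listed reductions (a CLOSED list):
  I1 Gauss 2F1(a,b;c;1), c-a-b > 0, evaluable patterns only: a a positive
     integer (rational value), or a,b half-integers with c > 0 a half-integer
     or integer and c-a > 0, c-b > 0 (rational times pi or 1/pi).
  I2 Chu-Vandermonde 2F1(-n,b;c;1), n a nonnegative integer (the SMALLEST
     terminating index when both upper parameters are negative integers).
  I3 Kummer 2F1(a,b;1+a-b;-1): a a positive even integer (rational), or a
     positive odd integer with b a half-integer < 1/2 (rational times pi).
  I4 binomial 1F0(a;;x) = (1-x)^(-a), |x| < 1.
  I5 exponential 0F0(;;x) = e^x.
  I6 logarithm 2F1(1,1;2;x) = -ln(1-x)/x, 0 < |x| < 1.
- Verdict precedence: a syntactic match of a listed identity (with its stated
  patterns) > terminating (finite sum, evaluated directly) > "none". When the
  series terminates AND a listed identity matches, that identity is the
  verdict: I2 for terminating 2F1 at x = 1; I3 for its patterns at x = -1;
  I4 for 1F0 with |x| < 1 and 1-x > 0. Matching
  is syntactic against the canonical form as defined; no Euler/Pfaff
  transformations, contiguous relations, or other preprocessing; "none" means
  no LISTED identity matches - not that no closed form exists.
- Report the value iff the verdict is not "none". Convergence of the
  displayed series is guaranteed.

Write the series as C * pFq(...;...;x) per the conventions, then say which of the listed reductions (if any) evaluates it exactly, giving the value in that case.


The series (x = -1) is 2F1: upper {-4, -7/4}, lower {5/6}, prefactor 9/7. Verdict: terminating. With -4 upstairs the series is a 5-term polynomial sum; evaluated term by term. Sum: -5938047/2408560.

Key step: with t_0 = 9/7, the two k-th powers (prefactor 9/7) combine into one argument.
Term ratio: r(k) = (-1) * (k-4) (k-7/4) / [(k+5/6) (k+1)] - rational in k. x = (-1); t_0 = 9/7; negate the roots.
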